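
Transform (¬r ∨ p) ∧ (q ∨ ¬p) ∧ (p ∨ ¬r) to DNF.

(¬r ∧ q) ∨ (¬r ∧ ¬p) ∨ (p ∧ q)

(¬r ∨ p) ∧ (q ∨ ¬p) ∧ (p ∨ ¬r)
⇔ (¬r ∧ q ∧ p) ∨ (¬r ∧ q ∧ ¬r) ∨ (¬r ∧ ¬p ∧ p) ∨ (¬r ∧ ¬p ∧ ¬r) ∨ (p ∧ q ∧ p) ∨ (p ∧ q ∧ ¬r) ∨ (p ∧ ¬p ∧ p) ∨ (p ∧ ¬p ∧ ¬r)
⇔ (¬r ∧ q) ∨ (¬r ∧ ¬p) ∨ (p ∧ q)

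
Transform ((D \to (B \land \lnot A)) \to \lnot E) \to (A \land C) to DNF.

(\lnot D \land E) \lor (B \land \lnot A \land E) \lor (A \land C)

((D \to (B \land \lnot A)) \to \lnot E) \to (A \land C)
= \lnot ((D \to (B \land \lnot A)) \to \lnot E) \lor (A \land C)   [eliminate \to]
= \lnot (\lnot (D \to (B \land \lnot A)) \lor \lnot E) \lor (A \land C)   [eliminate \to]
= \lnot (\lnot (\lnot D \lor (B \land \lnot A)) \lor \lnot E) \lor (A \land C)   [eliminate \to]
= (\lnot \lnot (\lnot D \lor (B \land \lnot A)) \land \lnot \lnot E) \lor (A \land C)   [De Morgan]
= ((\lnot D \lor (B \land \lnot A)) \land \lnot \lnot E) \lor (A \land C)   [double negation]
= ((\lnot D \lor (B \land \lnot A)) \land E) \lor (A \land C)   [double negation]
= (\lnot D \land E) \lor (B \land \lnot A \land E) \lor (A \land C)   [distribute \land over \lor]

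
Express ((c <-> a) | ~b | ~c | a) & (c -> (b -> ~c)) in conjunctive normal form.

~c | ~b

((c <-> a) | ~b | ~c | a) & (c -> (b -> ~c))
≡ (((c -> a) & (a -> c)) | ~b | ~c | a) & (c -> (b -> ~c))   [eliminate <->]
≡ (((~c | a) & (a -> c)) | ~b | ~c | a) & (c -> (b -> ~c))   [eliminate ->]
≡ (((~c | a) & (~a | c)) | ~b | ~c | a) & (c -> (b -> ~c))   [eliminate ->]
≡ (((~c | a) & (~a | c)) | ~b | ~c | a) & (~c | (b -> ~c))   [eliminate ->]
≡ (((~c | a) & (~a | c)) | ~b | ~c | a) & (~c | ~b | ~c)   [eliminate ->]
≡ (~c | a | ~b | ~c | a) & (~a | c | ~b | ~c | a) & (~c | ~b | ~c)   [distribute | over &]
≡ ~c | ~b   [simplify]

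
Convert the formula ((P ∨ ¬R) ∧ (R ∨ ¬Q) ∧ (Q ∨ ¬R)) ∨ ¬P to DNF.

(P ∧ R ∧ Q) ∨ (¬R ∧ ¬Q) ∨ ¬P

((P ∨ ¬R) ∧ (R ∨ ¬Q) ∧ (Q ∨ ¬R)) ∨ ¬P
≡ (P ∧ R ∧ Q) ∨ (P ∧ R ∧ ¬R) ∨ (P ∧ ¬Q ∧ Q) ∨ (P ∧ ¬Q ∧ ¬R) ∨ (¬R ∧ R ∧ Q) ∨ (¬R ∧ R ∧ ¬R) ∨ (¬R ∧ ¬Q ∧ Q) ∨ (¬R ∧ ¬Q ∧ ¬R) ∨ ¬P
≡ (P ∧ R ∧ Q) ∨ (¬R ∧ ¬Q) ∨ ¬P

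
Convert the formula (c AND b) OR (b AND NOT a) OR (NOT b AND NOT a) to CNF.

(c AND b) OR (b AND NOT a) OR (NOT b AND NOT a)
⇔ (c OR b OR NOT b) AND (c OR b OR NOT a) AND (c OR NOT a OR NOT b) AND (c OR NOT a OR NOT a) AND (b OR b OR NOT b) AND (b OR b OR NOT a) AND (b OR NOT a OR NOT b) AND (b OR NOT a OR NOT a)   [distribute OR over AND]
⇔ (c OR NOT a) AND (b OR NOT a)   [simplify]

(c OR NOT a) AND (b OR NOT a)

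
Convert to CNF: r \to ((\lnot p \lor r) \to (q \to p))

r \to ((\lnot p \lor r) \to (q \to p))
≡ \lnot r \lor ((\lnot p \lor r) \to (q \to p))   [eliminate \to]
≡ \lnot r \lor \lnot (\lnot p \lor r) \lor (q \to p)   [eliminate \to]
≡ \lnot r \lor \lnot (\lnot p \lor r) \lor \lnot q \lor p   [eliminate \to]
≡ \lnot r \lor (\lnot \lnot p \land \lnot r) \lor \lnot q \lor p   [De Morgan]
≡ \lnot r \lor (p \land \lnot r) \lor \lnot q \lor p   [double negation]
≡ (\lnot r \lor p \lor \lnot q \lor p) \land (\lnot r \lor \lnot r \lor \lnot q \lor p)   [distribute \lor over \land]
≡ \lnot r \lor p \lor \lnot q   [simplify]

\lnot r \lor p \lor \lnot q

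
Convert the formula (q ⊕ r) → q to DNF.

(¬q ∧ ¬r) ∨ q

(q ⊕ r) → q
= ¬(q ⊕ r) ∨ q   (eliminate →)
= ¬((q ∧ ¬r) ∨ (¬q ∧ r)) ∨ q   (expand ⊕)
= (¬(q ∧ ¬r) ∧ ¬(¬q ∧ r)) ∨ q   (De Morgan)
= ((¬q ∨ ¬¬r) ∧ ¬(¬q ∧ r)) ∨ q   (De Morgan)
= ((¬q ∨ r) ∧ ¬(¬q ∧ r)) ∨ q   (double negation)
= ((¬q ∨ r) ∧ (¬¬q ∨ ¬r)) ∨ q   (De Morgan)
= ((¬q ∨ r) ∧ (q ∨ ¬r)) ∨ q   (double negation)
= (¬q ∧ q) ∨ (¬q ∧ ¬r) ∨ (r ∧ q) ∨ (r ∧ ¬r) ∨ q   (distribute ∧ over ∨)
= (¬q ∧ ¬r) ∨ q   (simplify)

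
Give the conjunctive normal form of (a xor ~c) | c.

(a xor ~c) | c
≡ ((a | ~c) & ~(a & ~c)) | c   (expand xor)
≡ ((a | ~c) & (~a | ~~c)) | c   (De Morgan)
≡ ((a | ~c) & (~a | c)) | c   (double negation)
≡ (a | ~c | c) & (~a | c | c)   (distribute | over &)
≡ ~a | c   (simplify)

~a | c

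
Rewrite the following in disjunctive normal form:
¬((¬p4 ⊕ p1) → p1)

¬((¬p4 ⊕ p1) → p1)
≡ ¬(¬(¬p4 ⊕ p1) ∨ p1)   — eliminate →
≡ ¬(¬((¬p4 ∧ ¬p1) ∨ (¬¬p4 ∧ p1)) ∨ p1)   — expand ⊕
≡ ¬¬((¬p4 ∧ ¬p1) ∨ (¬¬p4 ∧ p1)) ∧ ¬p1   — De Morgan
≡ ((¬p4 ∧ ¬p1) ∨ (¬¬p4 ∧ p1)) ∧ ¬p1   — double negation
≡ ((¬p4 ∧ ¬p1) ∨ (p4 ∧ p1)) ∧ ¬p1   — double negation
≡ (¬p4 ∧ ¬p1 ∧ ¬p1) ∨ (p4 ∧ p1 ∧ ¬p1)   — distribute ∧ over ∨
≡ ¬p4 ∧ ¬p1   — simplify

¬p4 ∧ ¬p1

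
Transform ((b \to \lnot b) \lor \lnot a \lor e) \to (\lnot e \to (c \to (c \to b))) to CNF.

b \lor e \lor \lnot c

((b \to \lnot b) \lor \lnot a \lor e) \to (\lnot e \to (c \to (c \to b)))
≡ \lnot ((b \to \lnot b) \lor \lnot a \lor e) \lor (\lnot e \to (c \to (c \to b)))   (eliminate \to)
≡ \lnot (\lnot b \lor \lnot b \lor \lnot a \lor e) \lor (\lnot e \to (c \to (c \to b)))   (eliminate \to)
≡ \lnot (\lnot b \lor \lnot b \lor \lnot a \lor e) \lor \lnot \lnot e \lor (c \to (c \to b))   (eliminate \to)
≡ \lnot (\lnot b \lor \lnot b \lor \lnot a \lor e) \lor \lnot \lnot e \lor \lnot c \lor (c \to b)   (eliminate \to)
≡ \lnot (\lnot b \lor \lnot b \lor \lnot a \lor e) \lor \lnot \lnot e \lor \lnot c \lor \lnot c \lor b   (eliminate \to)
≡ (\lnot \lnot b \land \lnot \lnot b \land \lnot \lnot a \land \lnot e) \lor \lnot \lnot e \lor \lnot c \lor \lnot c \lor b   (De Morgan)
≡ (b \land \lnot \lnot b \land \lnot \lnot a \land \lnot e) \lor \lnot \lnot e \lor \lnot c \lor \lnot c \lor b   (double negation)
≡ (b \land b \land \lnot \lnot a \land \lnot e) \lor \lnot \lnot e \lor \lnot c \lor \lnot c \lor b   (double negation)
≡ (b \land b \land a \land \lnot e) \lor \lnot \lnot e \lor \lnot c \lor \lnot c \lor b   (double negation)
≡ (b \land b \land a \land \lnot e) \lor e \lor \lnot c \lor \lnot c \lor b   (double negation)
≡ (b \lor e \lor \lnot c \lor \lnot c \lor b) \land (b \lor e \lor \lnot c \lor \lnot c \lor b) \land (a \lor e \lor \lnot c \lor \lnot c \lor b) \land (\lnot e \lor e \lor \lnot c \lor \lnot c \lor b)   (distribute \lor over \land)
≡ b \lor e \lor \lnot c   (simplify)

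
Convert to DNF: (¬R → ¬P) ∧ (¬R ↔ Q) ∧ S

(R ∧ ¬Q ∧ S) ∨ (¬P ∧ Q ∧ ¬R ∧ S)

(¬R → ¬P) ∧ (¬R ↔ Q) ∧ S
≡ (¬¬R ∨ ¬P) ∧ (¬R ↔ Q) ∧ S   [eliminate →]
≡ (¬¬R ∨ ¬P) ∧ (¬R → Q) ∧ (Q → ¬R) ∧ S   [eliminate ↔]
≡ (¬¬R ∨ ¬P) ∧ (¬¬R ∨ Q) ∧ (Q → ¬R) ∧ S   [eliminate →]
≡ (¬¬R ∨ ¬P) ∧ (¬¬R ∨ Q) ∧ (¬Q ∨ ¬R) ∧ S   [eliminate →]
≡ (R ∨ ¬P) ∧ (¬¬R ∨ Q) ∧ (¬Q ∨ ¬R) ∧ S   [double negation]
≡ (R ∨ ¬P) ∧ (R ∨ Q) ∧ (¬Q ∨ ¬R) ∧ S   [double negation]
≡ (R ∧ R ∧ ¬Q ∧ S) ∨ (R ∧ R ∧ ¬R ∧ S) ∨ (R ∧ Q ∧ ¬Q ∧ S) ∨ (R ∧ Q ∧ ¬R ∧ S) ∨ (¬P ∧ R ∧ ¬Q ∧ S) ∨ (¬P ∧ R ∧ ¬R ∧ S) ∨ (¬P ∧ Q ∧ ¬Q ∧ S) ∨ (¬P ∧ Q ∧ ¬R ∧ S)   [distribute ∧ over ∨]
≡ (R ∧ ¬Q ∧ S) ∨ (¬P ∧ Q ∧ ¬R ∧ S)   [simplify]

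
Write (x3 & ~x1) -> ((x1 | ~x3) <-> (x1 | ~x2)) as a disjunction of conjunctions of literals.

(x3 & ~x1) -> ((x1 | ~x3) <-> (x1 | ~x2))
⇔ ~(x3 & ~x1) | ((x1 | ~x3) <-> (x1 | ~x2))   [eliminate ->]
⇔ ~(x3 & ~x1) | (((x1 | ~x3) -> (x1 | ~x2)) & ((x1 | ~x2) -> (x1 | ~x3)))   [eliminate <->]
⇔ ~(x3 & ~x1) | ((~(x1 | ~x3) | x1 | ~x2) & ((x1 | ~x2) -> (x1 | ~x3)))   [eliminate ->]
⇔ ~(x3 & ~x1) | ((~(x1 | ~x3) | x1 | ~x2) & (~(x1 | ~x2) | x1 | ~x3))   [eliminate ->]
⇔ ~x3 | ~~x1 | ((~(x1 | ~x3) | x1 | ~x2) & (~(x1 | ~x2) | x1 | ~x3))   [De Morgan]
⇔ ~x3 | x1 | ((~(x1 | ~x3) | x1 | ~x2) & (~(x1 | ~x2) | x1 | ~x3))   [double negation]
⇔ ~x3 | x1 | (((~x1 & ~~x3) | x1 | ~x2) & (~(x1 | ~x2) | x1 | ~x3))   [De Morgan]
⇔ ~x3 | x1 | (((~x1 & x3) | x1 | ~x2) & (~(x1 | ~x2) | x1 | ~x3))   [double negation]
⇔ ~x3 | x1 | (((~x1 & x3) | x1 | ~x2) & ((~x1 & ~~x2) | x1 | ~x3))   [De Morgan]
⇔ ~x3 | x1 | (((~x1 & x3) | x1 | ~x2) & ((~x1 & x2) | x1 | ~x3))   [double negation]
⇔ ~x3 | x1 | (~x1 & x3 & ~x1 & x2) | (~x1 & x3 & x1) | (~x1 & x3 & ~x3) | (x1 & ~x1 & x2) | (x1 & x1) | (x1 & ~x3) | (~x2 & ~x1 & x2) | (~x2 & x1) | (~x2 & ~x3)   [distribute & over |]
⇔ ~x3 | x1 | (~x1 & x3 & x2)   [simplify]

~x3 | x1 | (~x1 & x3 & x2)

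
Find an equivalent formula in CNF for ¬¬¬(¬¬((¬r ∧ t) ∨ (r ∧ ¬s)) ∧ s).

¬¬¬(¬¬((¬r ∧ t) ∨ (r ∧ ¬s)) ∧ s)
≡ ¬(¬¬((¬r ∧ t) ∨ (r ∧ ¬s)) ∧ s)
≡ ¬¬¬((¬r ∧ t) ∨ (r ∧ ¬s)) ∨ ¬s
≡ ¬((¬r ∧ t) ∨ (r ∧ ¬s)) ∨ ¬s
≡ (¬(¬r ∧ t) ∧ ¬(r ∧ ¬s)) ∨ ¬s
≡ ((¬¬r ∨ ¬t) ∧ ¬(r ∧ ¬s)) ∨ ¬s
≡ ((r ∨ ¬t) ∧ ¬(r ∧ ¬s)) ∨ ¬s
≡ ((r ∨ ¬t) ∧ (¬r ∨ ¬¬s)) ∨ ¬s
≡ ((r ∨ ¬t) ∧ (¬r ∨ s)) ∨ ¬s
≡ (r ∨ ¬t ∨ ¬s) ∧ (¬r ∨ s ∨ ¬s)
≡ r ∨ ¬t ∨ ¬s

r ∨ ¬t ∨ ¬s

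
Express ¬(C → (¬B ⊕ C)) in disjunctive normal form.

¬(C → (¬B ⊕ C))
≡ ¬(¬C ∨ (¬B ⊕ C))   — eliminate →
≡ ¬(¬C ∨ (¬B ∧ ¬C) ∨ (¬¬B ∧ C))   — expand ⊕
≡ ¬¬C ∧ ¬(¬B ∧ ¬C) ∧ ¬(¬¬B ∧ C)   — De Morgan
≡ C ∧ ¬(¬B ∧ ¬C) ∧ ¬(¬¬B ∧ C)   — double negation
≡ C ∧ (¬¬B ∨ ¬¬C) ∧ ¬(¬¬B ∧ C)   — De Morgan
≡ C ∧ (B ∨ ¬¬C) ∧ ¬(¬¬B ∧ C)   — double negation
≡ C ∧ (B ∨ C) ∧ ¬(¬¬B ∧ C)   — double negation
≡ C ∧ (B ∨ C) ∧ (¬¬¬B ∨ ¬C)   — De Morgan
≡ C ∧ (B ∨ C) ∧ (¬B ∨ ¬C)   — double negation
≡ (C ∧ B ∧ ¬B) ∨ (C ∧ B ∧ ¬C) ∨ (C ∧ C ∧ ¬B) ∨ (C ∧ C ∧ ¬C)   — distribute ∧ over ∨
≡ C ∧ ¬B   — simplify

C ∧ ¬B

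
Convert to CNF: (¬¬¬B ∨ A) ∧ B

(¬¬¬B ∨ A) ∧ B
= (¬B ∨ A) ∧ B   (double negation)

(¬B ∨ A) ∧ B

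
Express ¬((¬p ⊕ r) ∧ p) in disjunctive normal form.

(p ∧ ¬r) ∨ ¬p

¬((¬p ⊕ r) ∧ p)
≡ ¬(((¬p ∧ ¬r) ∨ (¬¬p ∧ r)) ∧ p)
≡ ¬((¬p ∧ ¬r) ∨ (¬¬p ∧ r)) ∨ ¬p
≡ (¬(¬p ∧ ¬r) ∧ ¬(¬¬p ∧ r)) ∨ ¬p
≡ ((¬¬p ∨ ¬¬r) ∧ ¬(¬¬p ∧ r)) ∨ ¬p
≡ ((p ∨ ¬¬r) ∧ ¬(¬¬p ∧ r)) ∨ ¬p
≡ ((p ∨ r) ∧ ¬(¬¬p ∧ r)) ∨ ¬p
≡ ((p ∨ r) ∧ (¬¬¬p ∨ ¬r)) ∨ ¬p
≡ ((p ∨ r) ∧ (¬p ∨ ¬r)) ∨ ¬p
≡ (p ∧ ¬p) ∨ (p ∧ ¬r) ∨ (r ∧ ¬p) ∨ (r ∧ ¬r) ∨ ¬p
≡ (p ∧ ¬r) ∨ ¬p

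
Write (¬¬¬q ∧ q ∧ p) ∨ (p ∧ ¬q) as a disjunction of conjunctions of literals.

(¬¬¬q ∧ q ∧ p) ∨ (p ∧ ¬q)
= (¬q ∧ q ∧ p) ∨ (p ∧ ¬q)
= p ∧ ¬q

p ∧ ¬q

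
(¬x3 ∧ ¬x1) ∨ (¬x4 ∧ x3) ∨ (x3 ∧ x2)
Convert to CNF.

(¬x3 ∧ ¬x1) ∨ (¬x4 ∧ x3) ∨ (x3 ∧ x2)
≡ (¬x3 ∨ ¬x4 ∨ x3) ∧ (¬x3 ∨ ¬x4 ∨ x2) ∧ (¬x3 ∨ x3 ∨ x3) ∧ (¬x3 ∨ x3 ∨ x2) ∧ (¬x1 ∨ ¬x4 ∨ x3) ∧ (¬x1 ∨ ¬x4 ∨ x2) ∧ (¬x1 ∨ x3 ∨ x3) ∧ (¬x1 ∨ x3 ∨ x2)   [distribute ∨ over ∧]
≡ (¬x3 ∨ ¬x4 ∨ x2) ∧ (¬x1 ∨ ¬x4 ∨ x2) ∧ (¬x1 ∨ x3)   [simplify]

(¬x3 ∨ ¬x4 ∨ x2) ∧ (¬x1 ∨ ¬x4 ∨ x2) ∧ (¬x1 ∨ x3)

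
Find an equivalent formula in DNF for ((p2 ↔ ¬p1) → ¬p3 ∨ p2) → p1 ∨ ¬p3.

p1 ∨ ¬p3

((p2 ↔ ¬p1) → ¬p3 ∨ p2) → p1 ∨ ¬p3
≡ ¬((p2 ↔ ¬p1) → ¬p3 ∨ p2) ∨ p1 ∨ ¬p3   — eliminate →
≡ ¬(¬(p2 ↔ ¬p1) ∨ ¬p3 ∨ p2) ∨ p1 ∨ ¬p3   — eliminate →
≡ ¬(¬((p2 → ¬p1) ∧ (¬p1 → p2)) ∨ ¬p3 ∨ p2) ∨ p1 ∨ ¬p3   — eliminate ↔
≡ ¬(¬((¬p2 ∨ ¬p1) ∧ (¬p1 → p2)) ∨ ¬p3 ∨ p2) ∨ p1 ∨ ¬p3   — eliminate →
≡ ¬(¬((¬p2 ∨ ¬p1) ∧ (¬¬p1 ∨ p2)) ∨ ¬p3 ∨ p2) ∨ p1 ∨ ¬p3   — eliminate →
≡ ¬¬((¬p2 ∨ ¬p1) ∧ (¬¬p1 ∨ p2)) ∧ ¬¬p3 ∧ ¬p2 ∨ p1 ∨ ¬p3   — De Morgan
≡ (¬p2 ∨ ¬p1) ∧ (¬¬p1 ∨ p2) ∧ ¬¬p3 ∧ ¬p2 ∨ p1 ∨ ¬p3   — double negation
≡ (¬p2 ∨ ¬p1) ∧ (p1 ∨ p2) ∧ ¬¬p3 ∧ ¬p2 ∨ p1 ∨ ¬p3   — double negation
≡ (¬p2 ∨ ¬p1) ∧ (p1 ∨ p2) ∧ p3 ∧ ¬p2 ∨ p1 ∨ ¬p3   — double negation
≡ ¬p2 ∧ p1 ∧ p3 ∧ ¬p2 ∨ ¬p2 ∧ p2 ∧ p3 ∧ ¬p2 ∨ ¬p1 ∧ p1 ∧ p3 ∧ ¬p2 ∨ ¬p1 ∧ p2 ∧ p3 ∧ ¬p2 ∨ p1 ∨ ¬p3   — distribute ∧ over ∨
≡ p1 ∨ ¬p3   — simplify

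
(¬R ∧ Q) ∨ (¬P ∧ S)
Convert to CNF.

(¬R ∨ ¬P) ∧ (¬R ∨ S) ∧ (Q ∨ ¬P) ∧ (Q ∨ S)

(¬R ∧ Q) ∨ (¬P ∧ S)
= (¬R ∨ ¬P) ∧ (¬R ∨ S) ∧ (Q ∨ ¬P) ∧ (Q ∨ S)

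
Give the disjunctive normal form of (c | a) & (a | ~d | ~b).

(c | a) & (a | ~d | ~b)
≡ (c & a) | (c & ~d) | (c & ~b) | (a & a) | (a & ~d) | (a & ~b)   [distribute & over |]
≡ (c & ~d) | (c & ~b) | a   [simplify]

(c & ~d) | (c & ~b) | a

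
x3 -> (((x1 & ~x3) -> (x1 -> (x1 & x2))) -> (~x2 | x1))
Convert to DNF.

x3 -> (((x1 & ~x3) -> (x1 -> (x1 & x2))) -> (~x2 | x1))
≡ ~x3 | (((x1 & ~x3) -> (x1 -> (x1 & x2))) -> (~x2 | x1))   (eliminate ->)
≡ ~x3 | ~((x1 & ~x3) -> (x1 -> (x1 & x2))) | ~x2 | x1   (eliminate ->)
≡ ~x3 | ~(~(x1 & ~x3) | (x1 -> (x1 & x2))) | ~x2 | x1   (eliminate ->)
≡ ~x3 | ~(~(x1 & ~x3) | ~x1 | (x1 & x2)) | ~x2 | x1   (eliminate ->)
≡ ~x3 | (~~(x1 & ~x3) & ~~x1 & ~(x1 & x2)) | ~x2 | x1   (De Morgan)
≡ ~x3 | (x1 & ~x3 & ~~x1 & ~(x1 & x2)) | ~x2 | x1   (double negation)
≡ ~x3 | (x1 & ~x3 & x1 & ~(x1 & x2)) | ~x2 | x1   (double negation)
≡ ~x3 | (x1 & ~x3 & x1 & (~x1 | ~x2)) | ~x2 | x1   (De Morgan)
≡ ~x3 | (x1 & ~x3 & x1 & ~x1) | (x1 & ~x3 & x1 & ~x2) | ~x2 | x1   (distribute & over |)
≡ ~x3 | ~x2 | x1   (simplify)

~x3 | ~x2 | x1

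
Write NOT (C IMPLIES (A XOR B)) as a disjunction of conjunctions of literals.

(C AND NOT A AND NOT B) OR (C AND B AND A)

NOT (C IMPLIES (A XOR B))
≡ NOT (NOT C OR (A XOR B))   [eliminate IMPLIES]
≡ NOT (NOT C OR (A AND NOT B) OR (NOT A AND B))   [expand XOR]
≡ NOT NOT C AND NOT (A AND NOT B) AND NOT (NOT A AND B)   [De Morgan]
≡ C AND NOT (A AND NOT B) AND NOT (NOT A AND B)   [double negation]
≡ C AND (NOT A OR NOT NOT B) AND NOT (NOT A AND B)   [De Morgan]
≡ C AND (NOT A OR B) AND NOT (NOT A AND B)   [double negation]
≡ C AND (NOT A OR B) AND (NOT NOT A OR NOT B)   [De Morgan]
≡ C AND (NOT A OR B) AND (A OR NOT B)   [double negation]
≡ (C AND NOT A AND A) OR (C AND NOT A AND NOT B) OR (C AND B AND A) OR (C AND B AND NOT B)   [distribute AND over OR]
≡ (C AND NOT A AND NOT B) OR (C AND B AND A)   [simplify]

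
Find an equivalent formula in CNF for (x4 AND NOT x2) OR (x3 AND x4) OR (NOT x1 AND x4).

x4 AND (NOT x2 OR x3 OR NOT x1)

(x4 AND NOT x2) OR (x3 AND x4) OR (NOT x1 AND x4)
⇔ (x4 OR x3 OR NOT x1) AND (x4 OR x3 OR x4) AND (x4 OR x4 OR NOT x1) AND (x4 OR x4 OR x4) AND (NOT x2 OR x3 OR NOT x1) AND (NOT x2 OR x3 OR x4) AND (NOT x2 OR x4 OR NOT x1) AND (NOT x2 OR x4 OR x4)   (distribute OR over AND)
⇔ x4 AND (NOT x2 OR x3 OR NOT x1)   (simplify)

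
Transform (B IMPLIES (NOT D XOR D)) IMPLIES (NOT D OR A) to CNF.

NOT D OR A

(B IMPLIES (NOT D XOR D)) IMPLIES (NOT D OR A)
≡ NOT (B IMPLIES (NOT D XOR D)) OR NOT D OR A   [eliminate IMPLIES]
≡ NOT (NOT B OR (NOT D XOR D)) OR NOT D OR A   [eliminate IMPLIES]
≡ NOT (NOT B OR ((NOT D OR D) AND NOT (NOT D AND D))) OR NOT D OR A   [expand XOR]
≡ (NOT NOT B AND NOT ((NOT D OR D) AND NOT (NOT D AND D))) OR NOT D OR A   [De Morgan]
≡ (B AND NOT ((NOT D OR D) AND NOT (NOT D AND D))) OR NOT D OR A   [double negation]
≡ (B AND (NOT (NOT D OR D) OR NOT NOT (NOT D AND D))) OR NOT D OR A   [De Morgan]
≡ (B AND ((NOT NOT D AND NOT D) OR NOT NOT (NOT D AND D))) OR NOT D OR A   [De Morgan]
≡ (B AND ((D AND NOT D) OR NOT NOT (NOT D AND D))) OR NOT D OR A   [double negation]
≡ (B AND ((D AND NOT D) OR (NOT D AND D))) OR NOT D OR A   [double negation]
≡ (B OR NOT D OR A) AND (D OR NOT D OR NOT D OR A) AND (D OR D OR NOT D OR A) AND (NOT D OR NOT D OR NOT D OR A) AND (NOT D OR D OR NOT D OR A)   [distribute OR over AND]
≡ NOT D OR A   [simplify]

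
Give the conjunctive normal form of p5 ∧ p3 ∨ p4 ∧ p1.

(p5 ∨ p4) ∧ (p5 ∨ p1) ∧ (p3 ∨ p4) ∧ (p3 ∨ p1)

p5 ∧ p3 ∨ p4 ∧ p1
≡ (p5 ∨ p4) ∧ (p5 ∨ p1) ∧ (p3 ∨ p4) ∧ (p3 ∨ p1)   (distribute ∨ over ∧)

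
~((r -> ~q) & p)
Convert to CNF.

(r | ~p) & (q | ~p)

~((r -> ~q) & p)
⇔ ~((~r | ~q) & p)   [eliminate ->]
⇔ ~(~r | ~q) | ~p   [De Morgan]
⇔ (~~r & ~~q) | ~p   [De Morgan]
⇔ (r & ~~q) | ~p   [double negation]
⇔ (r & q) | ~p   [double negation]
⇔ (r | ~p) & (q | ~p)   [distribute | over &]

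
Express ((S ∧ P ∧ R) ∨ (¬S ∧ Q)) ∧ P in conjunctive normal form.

((S ∧ P ∧ R) ∨ (¬S ∧ Q)) ∧ P
⇔ (S ∨ ¬S) ∧ (S ∨ Q) ∧ (P ∨ ¬S) ∧ (P ∨ Q) ∧ (R ∨ ¬S) ∧ (R ∨ Q) ∧ P   [distribute ∨ over ∧]
⇔ (S ∨ Q) ∧ (R ∨ ¬S) ∧ (R ∨ Q) ∧ P   [simplify]

(S ∨ Q) ∧ (R ∨ ¬S) ∧ (R ∨ Q) ∧ P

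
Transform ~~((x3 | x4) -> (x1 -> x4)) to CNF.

~~((x3 | x4) -> (x1 -> x4))
≡ ~~(~(x3 | x4) | (x1 -> x4))   [eliminate ->]
≡ ~~(~(x3 | x4) | ~x1 | x4)   [eliminate ->]
≡ ~(x3 | x4) | ~x1 | x4   [double negation]
≡ (~x3 & ~x4) | ~x1 | x4   [De Morgan]
≡ (~x3 | ~x1 | x4) & (~x4 | ~x1 | x4)   [distribute | over &]
≡ ~x3 | ~x1 | x4   [simplify]

~x3 | ~x1 | x4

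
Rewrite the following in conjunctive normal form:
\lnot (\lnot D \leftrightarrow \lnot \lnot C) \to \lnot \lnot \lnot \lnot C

\lnot (\lnot D \leftrightarrow \lnot \lnot C) \to \lnot \lnot \lnot \lnot C
≡ \lnot \lnot (\lnot D \leftrightarrow \lnot \lnot C) \lor \lnot \lnot \lnot \lnot C   — eliminate \to
≡ \lnot \lnot ((\lnot D \to \lnot \lnot C) \land (\lnot \lnot C \to \lnot D)) \lor \lnot \lnot \lnot \lnot C   — eliminate \leftrightarrow
≡ \lnot \lnot ((\lnot \lnot D \lor \lnot \lnot C) \land (\lnot \lnot C \to \lnot D)) \lor \lnot \lnot \lnot \lnot C   — eliminate \to
≡ \lnot \lnot ((\lnot \lnot D \lor \lnot \lnot C) \land (\lnot \lnot \lnot C \lor \lnot D)) \lor \lnot \lnot \lnot \lnot C   — eliminate \to
≡ ((\lnot \lnot D \lor \lnot \lnot C) \land (\lnot \lnot \lnot C \lor \lnot D)) \lor \lnot \lnot \lnot \lnot C   — double negation
≡ ((D \lor \lnot \lnot C) \land (\lnot \lnot \lnot C \lor \lnot D)) \lor \lnot \lnot \lnot \lnot C   — double negation
≡ ((D \lor C) \land (\lnot \lnot \lnot C \lor \lnot D)) \lor \lnot \lnot \lnot \lnot C   — double negation
≡ ((D \lor C) \land (\lnot C \lor \lnot D)) \lor \lnot \lnot \lnot \lnot C   — double negation
≡ ((D \lor C) \land (\lnot C \lor \lnot D)) \lor \lnot \lnot C   — double negation
≡ ((D \lor C) \land (\lnot C \lor \lnot D)) \lor C   — double negation
≡ (D \lor C \lor C) \land (\lnot C \lor \lnot D \lor C)   — distribute \lor over \land
≡ D \lor C   — simplify

D \lor C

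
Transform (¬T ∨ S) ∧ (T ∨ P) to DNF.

(¬T ∧ P) ∨ (S ∧ T) ∨ (S ∧ P)

(¬T ∨ S) ∧ (T ∨ P)
⇔ (¬T ∧ T) ∨ (¬T ∧ P) ∨ (S ∧ T) ∨ (S ∧ P)   [distribute ∧ over ∨]
⇔ (¬T ∧ P) ∨ (S ∧ T) ∨ (S ∧ P)   [simplify]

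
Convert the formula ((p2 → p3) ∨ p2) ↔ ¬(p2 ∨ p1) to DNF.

((p2 → p3) ∨ p2) ↔ ¬(p2 ∨ p1)
≡ (((p2 → p3) ∨ p2) → ¬(p2 ∨ p1)) ∧ (¬(p2 ∨ p1) → ((p2 → p3) ∨ p2))
≡ (¬((p2 → p3) ∨ p2) ∨ ¬(p2 ∨ p1)) ∧ (¬(p2 ∨ p1) → ((p2 → p3) ∨ p2))
≡ (¬(¬p2 ∨ p3 ∨ p2) ∨ ¬(p2 ∨ p1)) ∧ (¬(p2 ∨ p1) → ((p2 → p3) ∨ p2))
≡ (¬(¬p2 ∨ p3 ∨ p2) ∨ ¬(p2 ∨ p1)) ∧ (¬¬(p2 ∨ p1) ∨ (p2 → p3) ∨ p2)
≡ (¬(¬p2 ∨ p3 ∨ p2) ∨ ¬(p2 ∨ p1)) ∧ (¬¬(p2 ∨ p1) ∨ ¬p2 ∨ p3 ∨ p2)
≡ ((¬¬p2 ∧ ¬p3 ∧ ¬p2) ∨ ¬(p2 ∨ p1)) ∧ (¬¬(p2 ∨ p1) ∨ ¬p2 ∨ p3 ∨ p2)
≡ ((p2 ∧ ¬p3 ∧ ¬p2) ∨ ¬(p2 ∨ p1)) ∧ (¬¬(p2 ∨ p1) ∨ ¬p2 ∨ p3 ∨ p2)
≡ ((p2 ∧ ¬p3 ∧ ¬p2) ∨ (¬p2 ∧ ¬p1)) ∧ (¬¬(p2 ∨ p1) ∨ ¬p2 ∨ p3 ∨ p2)
≡ ((p2 ∧ ¬p3 ∧ ¬p2) ∨ (¬p2 ∧ ¬p1)) ∧ (p2 ∨ p1 ∨ ¬p2 ∨ p3 ∨ p2)
≡ (p2 ∧ ¬p3 ∧ ¬p2 ∧ p2) ∨ (p2 ∧ ¬p3 ∧ ¬p2 ∧ p1) ∨ (p2 ∧ ¬p3 ∧ ¬p2 ∧ ¬p2) ∨ (p2 ∧ ¬p3 ∧ ¬p2 ∧ p3) ∨ (p2 ∧ ¬p3 ∧ ¬p2 ∧ p2) ∨ (¬p2 ∧ ¬p1 ∧ p2) ∨ (¬p2 ∧ ¬p1 ∧ p1) ∨ (¬p2 ∧ ¬p1 ∧ ¬p2) ∨ (¬p2 ∧ ¬p1 ∧ p3) ∨ (¬p2 ∧ ¬p1 ∧ p2)
≡ ¬p2 ∧ ¬p1

¬p2 ∧ ¬p1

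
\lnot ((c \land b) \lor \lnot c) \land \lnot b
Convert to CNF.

\lnot ((c \land b) \lor \lnot c) \land \lnot b
= \lnot (c \land b) \land \lnot \lnot c \land \lnot b
= (\lnot c \lor \lnot b) \land \lnot \lnot c \land \lnot b
= (\lnot c \lor \lnot b) \land c \land \lnot b
= c \land \lnot b

c \land \lnot b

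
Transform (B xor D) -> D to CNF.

(B xor D) -> D
= ~(B xor D) | D   — eliminate ->
= ~((B | D) & ~(B & D)) | D   — expand xor
= ~(B | D) | ~~(B & D) | D   — De Morgan
= (~B & ~D) | ~~(B & D) | D   — De Morgan
= (~B & ~D) | (B & D) | D   — double negation
= (~B | B | D) & (~B | D | D) & (~D | B | D) & (~D | D | D)   — distribute | over &
= ~B | D   — simplify

~B | D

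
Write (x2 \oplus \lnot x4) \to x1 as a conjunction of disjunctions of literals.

(x2 \oplus \lnot x4) \to x1
= \lnot (x2 \oplus \lnot x4) \lor x1   [eliminate \to]
= \lnot ((x2 \lor \lnot x4) \land \lnot (x2 \land \lnot x4)) \lor x1   [expand \oplus]
= \lnot (x2 \lor \lnot x4) \lor \lnot \lnot (x2 \land \lnot x4) \lor x1   [De Morgan]
= (\lnot x2 \land \lnot \lnot x4) \lor \lnot \lnot (x2 \land \lnot x4) \lor x1   [De Morgan]
= (\lnot x2 \land x4) \lor \lnot \lnot (x2 \land \lnot x4) \lor x1   [double negation]
= (\lnot x2 \land x4) \lor (x2 \land \lnot x4) \lor x1   [double negation]
= (\lnot x2 \lor x2 \lor x1) \land (\lnot x2 \lor \lnot x4 \lor x1) \land (x4 \lor x2 \lor x1) \land (x4 \lor \lnot x4 \lor x1)   [distribute \lor over \land]
= (\lnot x2 \lor \lnot x4 \lor x1) \land (x4 \lor x2 \lor x1)   [simplify]

(\lnot x2 \lor \lnot x4 \lor x1) \land (x4 \lor x2 \lor x1)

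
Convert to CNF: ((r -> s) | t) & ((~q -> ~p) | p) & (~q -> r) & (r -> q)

(~r | s | t) & (q | r) & (~r | q)

((r -> s) | t) & ((~q -> ~p) | p) & (~q -> r) & (r -> q)
⇔ (~r | s | t) & ((~q -> ~p) | p) & (~q -> r) & (r -> q)
⇔ (~r | s | t) & (~~q | ~p | p) & (~q -> r) & (r -> q)
⇔ (~r | s | t) & (~~q | ~p | p) & (~~q | r) & (r -> q)
⇔ (~r | s | t) & (~~q | ~p | p) & (~~q | r) & (~r | q)
⇔ (~r | s | t) & (q | ~p | p) & (~~q | r) & (~r | q)
⇔ (~r | s | t) & (q | ~p | p) & (q | r) & (~r | q)
⇔ (~r | s | t) & (q | r) & (~r | q)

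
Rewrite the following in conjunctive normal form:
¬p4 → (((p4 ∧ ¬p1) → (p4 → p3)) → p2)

¬p4 → (((p4 ∧ ¬p1) → (p4 → p3)) → p2)
⇔ ¬¬p4 ∨ (((p4 ∧ ¬p1) → (p4 → p3)) → p2)   — eliminate →
⇔ ¬¬p4 ∨ ¬((p4 ∧ ¬p1) → (p4 → p3)) ∨ p2   — eliminate →
⇔ ¬¬p4 ∨ ¬(¬(p4 ∧ ¬p1) ∨ (p4 → p3)) ∨ p2   — eliminate →
⇔ ¬¬p4 ∨ ¬(¬(p4 ∧ ¬p1) ∨ ¬p4 ∨ p3) ∨ p2   — eliminate →
⇔ p4 ∨ ¬(¬(p4 ∧ ¬p1) ∨ ¬p4 ∨ p3) ∨ p2   — double negation
⇔ p4 ∨ (¬¬(p4 ∧ ¬p1) ∧ ¬¬p4 ∧ ¬p3) ∨ p2   — De Morgan
⇔ p4 ∨ (p4 ∧ ¬p1 ∧ ¬¬p4 ∧ ¬p3) ∨ p2   — double negation
⇔ p4 ∨ (p4 ∧ ¬p1 ∧ p4 ∧ ¬p3) ∨ p2   — double negation
⇔ (p4 ∨ p4 ∨ p2) ∧ (p4 ∨ ¬p1 ∨ p2) ∧ (p4 ∨ p4 ∨ p2) ∧ (p4 ∨ ¬p3 ∨ p2)   — distribute ∨ over ∧
⇔ p4 ∨ p2   — simplify

p4 ∨ p2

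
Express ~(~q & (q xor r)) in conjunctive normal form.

~(~q & (q xor r))
≡ ~(~q & (q | r) & ~(q & r))   [expand xor]
≡ ~~q | ~(q | r) | ~~(q & r)   [De Morgan]
≡ q | ~(q | r) | ~~(q & r)   [double negation]
≡ q | (~q & ~r) | ~~(q & r)   [De Morgan]
≡ q | (~q & ~r) | (q & r)   [double negation]
≡ (q | ~q | q) & (q | ~q | r) & (q | ~r | q) & (q | ~r | r)   [distribute | over &]
≡ q | ~r   [simplify]

q | ~r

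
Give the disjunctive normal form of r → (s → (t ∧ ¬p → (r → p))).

¬r ∨ ¬s ∨ ¬t ∨ p

r → (s → (t ∧ ¬p → (r → p)))
≡ ¬r ∨ (s → (t ∧ ¬p → (r → p)))
≡ ¬r ∨ ¬s ∨ (t ∧ ¬p → (r → p))
≡ ¬r ∨ ¬s ∨ ¬(t ∧ ¬p) ∨ (r → p)
≡ ¬r ∨ ¬s ∨ ¬(t ∧ ¬p) ∨ ¬r ∨ p
≡ ¬r ∨ ¬s ∨ ¬t ∨ ¬¬p ∨ ¬r ∨ p
≡ ¬r ∨ ¬s ∨ ¬t ∨ p ∨ ¬r ∨ p
≡ ¬r ∨ ¬s ∨ ¬t ∨ p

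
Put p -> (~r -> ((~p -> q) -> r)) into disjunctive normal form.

~p | r

p -> (~r -> ((~p -> q) -> r))
≡ ~p | (~r -> ((~p -> q) -> r))   [eliminate ->]
≡ ~p | ~~r | ((~p -> q) -> r)   [eliminate ->]
≡ ~p | ~~r | ~(~p -> q) | r   [eliminate ->]
≡ ~p | ~~r | ~(~~p | q) | r   [eliminate ->]
≡ ~p | r | ~(~~p | q) | r   [double negation]
≡ ~p | r | (~~~p & ~q) | r   [De Morgan]
≡ ~p | r | (~p & ~q) | r   [double negation]
≡ ~p | r   [simplify]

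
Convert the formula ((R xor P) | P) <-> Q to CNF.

((R xor P) | P) <-> Q
≡ (((R xor P) | P) -> Q) & (Q -> ((R xor P) | P))   — eliminate <->
≡ (~((R xor P) | P) | Q) & (Q -> ((R xor P) | P))   — eliminate ->
≡ (~(((R | P) & ~(R & P)) | P) | Q) & (Q -> ((R xor P) | P))   — expand xor
≡ (~(((R | P) & ~(R & P)) | P) | Q) & (~Q | (R xor P) | P)   — eliminate ->
≡ (~(((R | P) & ~(R & P)) | P) | Q) & (~Q | ((R | P) & ~(R & P)) | P)   — expand xor
≡ ((~((R | P) & ~(R & P)) & ~P) | Q) & (~Q | ((R | P) & ~(R & P)) | P)   — De Morgan
≡ (((~(R | P) | ~~(R & P)) & ~P) | Q) & (~Q | ((R | P) & ~(R & P)) | P)   — De Morgan
≡ ((((~R & ~P) | ~~(R & P)) & ~P) | Q) & (~Q | ((R | P) & ~(R & P)) | P)   — De Morgan
≡ ((((~R & ~P) | (R & P)) & ~P) | Q) & (~Q | ((R | P) & ~(R & P)) | P)   — double negation
≡ ((((~R & ~P) | (R & P)) & ~P) | Q) & (~Q | ((R | P) & (~R | ~P)) | P)   — De Morgan
≡ (~R | R | Q) & (~R | P | Q) & (~P | R | Q) & (~P | P | Q) & (~P | Q) & (~Q | R | P | P) & (~Q | ~R | ~P | P)   — distribute | over &
≡ (~R | P | Q) & (~P | Q) & (~Q | R | P)   — simplify

(~R | P | Q) & (~P | Q) & (~Q | R | P)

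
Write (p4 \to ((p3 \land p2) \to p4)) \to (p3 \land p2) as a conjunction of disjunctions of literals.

p3 \land p2

(p4 \to ((p3 \land p2) \to p4)) \to (p3 \land p2)
⇔ \lnot (p4 \to ((p3 \land p2) \to p4)) \lor (p3 \land p2)
⇔ \lnot (\lnot p4 \lor ((p3 \land p2) \to p4)) \lor (p3 \land p2)
⇔ \lnot (\lnot p4 \lor \lnot (p3 \land p2) \lor p4) \lor (p3 \land p2)
⇔ (\lnot \lnot p4 \land \lnot \lnot (p3 \land p2) \land \lnot p4) \lor (p3 \land p2)
⇔ (p4 \land \lnot \lnot (p3 \land p2) \land \lnot p4) \lor (p3 \land p2)
⇔ (p4 \land p3 \land p2 \land \lnot p4) \lor (p3 \land p2)
⇔ (p4 \lor p3) \land (p4 \lor p2) \land (p3 \lor p3) \land (p3 \lor p2) \land (p2 \lor p3) \land (p2 \lor p2) \land (\lnot p4 \lor p3) \land (\lnot p4 \lor p2)
⇔ p3 \land p2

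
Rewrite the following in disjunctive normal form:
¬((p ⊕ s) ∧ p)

(s ∧ p) ∨ ¬p

¬((p ⊕ s) ∧ p)
≡ ¬(((p ∧ ¬s) ∨ (¬p ∧ s)) ∧ p)   — expand ⊕
≡ ¬((p ∧ ¬s) ∨ (¬p ∧ s)) ∨ ¬p   — De Morgan
≡ (¬(p ∧ ¬s) ∧ ¬(¬p ∧ s)) ∨ ¬p   — De Morgan
≡ ((¬p ∨ ¬¬s) ∧ ¬(¬p ∧ s)) ∨ ¬p   — De Morgan
≡ ((¬p ∨ s) ∧ ¬(¬p ∧ s)) ∨ ¬p   — double negation
≡ ((¬p ∨ s) ∧ (¬¬p ∨ ¬s)) ∨ ¬p   — De Morgan
≡ ((¬p ∨ s) ∧ (p ∨ ¬s)) ∨ ¬p   — double negation
≡ (¬p ∧ p) ∨ (¬p ∧ ¬s) ∨ (s ∧ p) ∨ (s ∧ ¬s) ∨ ¬p   — distribute ∧ over ∨
≡ (s ∧ p) ∨ ¬p   — simplify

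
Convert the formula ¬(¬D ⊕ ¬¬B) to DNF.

¬(¬D ⊕ ¬¬B)
= ¬((¬D ∧ ¬¬¬B) ∨ (¬¬D ∧ ¬¬B))   — expand ⊕
= ¬(¬D ∧ ¬¬¬B) ∧ ¬(¬¬D ∧ ¬¬B)   — De Morgan
= (¬¬D ∨ ¬¬¬¬B) ∧ ¬(¬¬D ∧ ¬¬B)   — De Morgan
= (D ∨ ¬¬¬¬B) ∧ ¬(¬¬D ∧ ¬¬B)   — double negation
= (D ∨ ¬¬B) ∧ ¬(¬¬D ∧ ¬¬B)   — double negation
= (D ∨ B) ∧ ¬(¬¬D ∧ ¬¬B)   — double negation
= (D ∨ B) ∧ (¬¬¬D ∨ ¬¬¬B)   — De Morgan
= (D ∨ B) ∧ (¬D ∨ ¬¬¬B)   — double negation
= (D ∨ B) ∧ (¬D ∨ ¬B)   — double negation
= (D ∧ ¬D) ∨ (D ∧ ¬B) ∨ (B ∧ ¬D) ∨ (B ∧ ¬B)   — distribute ∧ over ∨
= (D ∧ ¬B) ∨ (B ∧ ¬D)   — simplify

(D ∧ ¬B) ∨ (B ∧ ¬D)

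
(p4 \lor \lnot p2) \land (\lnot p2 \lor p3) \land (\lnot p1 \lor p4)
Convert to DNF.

(p4 \lor \lnot p2) \land (\lnot p2 \lor p3) \land (\lnot p1 \lor p4)
≡ (p4 \land \lnot p2 \land \lnot p1) \lor (p4 \land \lnot p2 \land p4) \lor (p4 \land p3 \land \lnot p1) \lor (p4 \land p3 \land p4) \lor (\lnot p2 \land \lnot p2 \land \lnot p1) \lor (\lnot p2 \land \lnot p2 \land p4) \lor (\lnot p2 \land p3 \land \lnot p1) \lor (\lnot p2 \land p3 \land p4)
≡ (p4 \land \lnot p2) \lor (p4 \land p3) \lor (\lnot p2 \land \lnot p1)

(p4 \land \lnot p2) \lor (p4 \land p3) \lor (\lnot p2 \land \lnot p1)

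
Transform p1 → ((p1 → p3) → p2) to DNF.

¬p1 ∨ (p1 ∧ ¬p3) ∨ p2

p1 → ((p1 → p3) → p2)
⇔ ¬p1 ∨ ((p1 → p3) → p2)   (eliminate →)
⇔ ¬p1 ∨ ¬(p1 → p3) ∨ p2   (eliminate →)
⇔ ¬p1 ∨ ¬(¬p1 ∨ p3) ∨ p2   (eliminate →)
⇔ ¬p1 ∨ (¬¬p1 ∧ ¬p3) ∨ p2   (De Morgan)
⇔ ¬p1 ∨ (p1 ∧ ¬p3) ∨ p2   (double negation)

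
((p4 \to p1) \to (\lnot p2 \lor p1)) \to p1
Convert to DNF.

(\lnot p4 \land p2 \land \lnot p1) \lor p1

((p4 \to p1) \to (\lnot p2 \lor p1)) \to p1
⇔ \lnot ((p4 \to p1) \to (\lnot p2 \lor p1)) \lor p1   [eliminate \to]
⇔ \lnot (\lnot (p4 \to p1) \lor \lnot p2 \lor p1) \lor p1   [eliminate \to]
⇔ \lnot (\lnot (\lnot p4 \lor p1) \lor \lnot p2 \lor p1) \lor p1   [eliminate \to]
⇔ (\lnot \lnot (\lnot p4 \lor p1) \land \lnot \lnot p2 \land \lnot p1) \lor p1   [De Morgan]
⇔ ((\lnot p4 \lor p1) \land \lnot \lnot p2 \land \lnot p1) \lor p1   [double negation]
⇔ ((\lnot p4 \lor p1) \land p2 \land \lnot p1) \lor p1   [double negation]
⇔ (\lnot p4 \land p2 \land \lnot p1) \lor (p1 \land p2 \land \lnot p1) \lor p1   [distribute \land over \lor]
⇔ (\lnot p4 \land p2 \land \lnot p1) \lor p1   [simplify]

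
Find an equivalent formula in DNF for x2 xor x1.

x2 xor x1
= (x2 & ~x1) | (~x2 & x1)   (expand xor)

(x2 & ~x1) | (~x2 & x1)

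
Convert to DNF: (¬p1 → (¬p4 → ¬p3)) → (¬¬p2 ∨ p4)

(¬p1 ∧ ¬p4 ∧ p3) ∨ p2 ∨ p4

(¬p1 → (¬p4 → ¬p3)) → (¬¬p2 ∨ p4)
⇔ ¬(¬p1 → (¬p4 → ¬p3)) ∨ ¬¬p2 ∨ p4   (eliminate →)
⇔ ¬(¬¬p1 ∨ (¬p4 → ¬p3)) ∨ ¬¬p2 ∨ p4   (eliminate →)
⇔ ¬(¬¬p1 ∨ ¬¬p4 ∨ ¬p3) ∨ ¬¬p2 ∨ p4   (eliminate →)
⇔ (¬¬¬p1 ∧ ¬¬¬p4 ∧ ¬¬p3) ∨ ¬¬p2 ∨ p4   (De Morgan)
⇔ (¬p1 ∧ ¬¬¬p4 ∧ ¬¬p3) ∨ ¬¬p2 ∨ p4   (double negation)
⇔ (¬p1 ∧ ¬p4 ∧ ¬¬p3) ∨ ¬¬p2 ∨ p4   (double negation)
⇔ (¬p1 ∧ ¬p4 ∧ p3) ∨ ¬¬p2 ∨ p4   (double negation)
⇔ (¬p1 ∧ ¬p4 ∧ p3) ∨ p2 ∨ p4   (double negation)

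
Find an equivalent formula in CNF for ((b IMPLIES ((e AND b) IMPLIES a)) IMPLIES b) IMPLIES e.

((b IMPLIES ((e AND b) IMPLIES a)) IMPLIES b) IMPLIES e
= NOT ((b IMPLIES ((e AND b) IMPLIES a)) IMPLIES b) OR e   — eliminate IMPLIES
= NOT (NOT (b IMPLIES ((e AND b) IMPLIES a)) OR b) OR e   — eliminate IMPLIES
= NOT (NOT (NOT b OR ((e AND b) IMPLIES a)) OR b) OR e   — eliminate IMPLIES
= NOT (NOT (NOT b OR NOT (e AND b) OR a) OR b) OR e   — eliminate IMPLIES
= (NOT NOT (NOT b OR NOT (e AND b) OR a) AND NOT b) OR e   — De Morgan
= ((NOT b OR NOT (e AND b) OR a) AND NOT b) OR e   — double negation
= ((NOT b OR NOT e OR NOT b OR a) AND NOT b) OR e   — De Morgan
= (NOT b OR NOT e OR NOT b OR a OR e) AND (NOT b OR e)   — distribute OR over AND
= NOT b OR e   — simplify

NOT b OR e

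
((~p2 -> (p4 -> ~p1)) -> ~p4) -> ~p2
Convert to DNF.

(p2 & p4) | (~p1 & p4) | ~p2

((~p2 -> (p4 -> ~p1)) -> ~p4) -> ~p2
⇔ ~((~p2 -> (p4 -> ~p1)) -> ~p4) | ~p2
⇔ ~(~(~p2 -> (p4 -> ~p1)) | ~p4) | ~p2
⇔ ~(~(~~p2 | (p4 -> ~p1)) | ~p4) | ~p2
⇔ ~(~(~~p2 | ~p4 | ~p1) | ~p4) | ~p2
⇔ (~~(~~p2 | ~p4 | ~p1) & ~~p4) | ~p2
⇔ ((~~p2 | ~p4 | ~p1) & ~~p4) | ~p2
⇔ ((p2 | ~p4 | ~p1) & ~~p4) | ~p2
⇔ ((p2 | ~p4 | ~p1) & p4) | ~p2
⇔ (p2 & p4) | (~p4 & p4) | (~p1 & p4) | ~p2
⇔ (p2 & p4) | (~p1 & p4) | ~p2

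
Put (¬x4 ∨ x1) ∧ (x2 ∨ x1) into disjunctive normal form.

(¬x4 ∧ x2) ∨ x1

(¬x4 ∨ x1) ∧ (x2 ∨ x1)
≡ (¬x4 ∧ x2) ∨ (¬x4 ∧ x1) ∨ (x1 ∧ x2) ∨ (x1 ∧ x1)   (distribute ∧ over ∨)
≡ (¬x4 ∧ x2) ∨ x1   (simplify)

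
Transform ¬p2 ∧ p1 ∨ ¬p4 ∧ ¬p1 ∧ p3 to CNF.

¬p2 ∧ p1 ∨ ¬p4 ∧ ¬p1 ∧ p3
≡ (¬p2 ∨ ¬p4) ∧ (¬p2 ∨ ¬p1) ∧ (¬p2 ∨ p3) ∧ (p1 ∨ ¬p4) ∧ (p1 ∨ ¬p1) ∧ (p1 ∨ p3)   (distribute ∨ over ∧)
≡ (¬p2 ∨ ¬p4) ∧ (¬p2 ∨ ¬p1) ∧ (¬p2 ∨ p3) ∧ (p1 ∨ ¬p4) ∧ (p1 ∨ p3)   (simplify)

(¬p2 ∨ ¬p4) ∧ (¬p2 ∨ ¬p1) ∧ (¬p2 ∨ p3) ∧ (p1 ∨ ¬p4) ∧ (p1 ∨ p3)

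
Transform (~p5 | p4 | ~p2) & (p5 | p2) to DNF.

(~p5 | p4 | ~p2) & (p5 | p2)
= (~p5 & p5) | (~p5 & p2) | (p4 & p5) | (p4 & p2) | (~p2 & p5) | (~p2 & p2)   (distribute & over |)
= (~p5 & p2) | (p4 & p5) | (p4 & p2) | (~p2 & p5)   (simplify)

(~p5 & p2) | (p4 & p5) | (p4 & p2) | (~p2 & p5)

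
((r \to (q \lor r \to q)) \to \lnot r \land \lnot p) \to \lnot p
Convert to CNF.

\lnot r \lor q \lor \lnot p

((r \to (q \lor r \to q)) \to \lnot r \land \lnot p) \to \lnot p
⇔ \lnot ((r \to (q \lor r \to q)) \to \lnot r \land \lnot p) \lor \lnot p   (eliminate \to)
⇔ \lnot (\lnot (r \to (q \lor r \to q)) \lor \lnot r \land \lnot p) \lor \lnot p   (eliminate \to)
⇔ \lnot (\lnot (\lnot r \lor (q \lor r \to q)) \lor \lnot r \land \lnot p) \lor \lnot p   (eliminate \to)
⇔ \lnot (\lnot (\lnot r \lor \lnot (q \lor r) \lor q) \lor \lnot r \land \lnot p) \lor \lnot p   (eliminate \to)
⇔ \lnot \lnot (\lnot r \lor \lnot (q \lor r) \lor q) \land \lnot (\lnot r \land \lnot p) \lor \lnot p   (De Morgan)
⇔ (\lnot r \lor \lnot (q \lor r) \lor q) \land \lnot (\lnot r \land \lnot p) \lor \lnot p   (double negation)
⇔ (\lnot r \lor \lnot q \land \lnot r \lor q) \land \lnot (\lnot r \land \lnot p) \lor \lnot p   (De Morgan)
⇔ (\lnot r \lor \lnot q \land \lnot r \lor q) \land (\lnot \lnot r \lor \lnot \lnot p) \lor \lnot p   (De Morgan)
⇔ (\lnot r \lor \lnot q \land \lnot r \lor q) \land (r \lor \lnot \lnot p) \lor \lnot p   (double negation)
⇔ (\lnot r \lor \lnot q \land \lnot r \lor q) \land (r \lor p) \lor \lnot p   (double negation)
⇔ (\lnot r \lor \lnot q \lor q \lor \lnot p) \land (\lnot r \lor \lnot r \lor q \lor \lnot p) \land (r \lor p \lor \lnot p)   (distribute \lor over \land)
⇔ \lnot r \lor q \lor \lnot p   (simplify)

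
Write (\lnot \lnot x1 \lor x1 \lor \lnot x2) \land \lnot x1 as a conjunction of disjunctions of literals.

(x1 \lor \lnot x2) \land \lnot x1

(\lnot \lnot x1 \lor x1 \lor \lnot x2) \land \lnot x1
≡ (x1 \lor x1 \lor \lnot x2) \land \lnot x1   — double negation
≡ (x1 \lor \lnot x2) \land \lnot x1   — simplify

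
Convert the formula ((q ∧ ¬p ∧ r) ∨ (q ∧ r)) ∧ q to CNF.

q ∧ r

((q ∧ ¬p ∧ r) ∨ (q ∧ r)) ∧ q
≡ (q ∨ q) ∧ (q ∨ r) ∧ (¬p ∨ q) ∧ (¬p ∨ r) ∧ (r ∨ q) ∧ (r ∨ r) ∧ q   [distribute ∨ over ∧]
≡ q ∧ r   [simplify]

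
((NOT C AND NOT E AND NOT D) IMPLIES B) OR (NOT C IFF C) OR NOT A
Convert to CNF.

C OR E OR D OR B OR NOT A

((NOT C AND NOT E AND NOT D) IMPLIES B) OR (NOT C IFF C) OR NOT A
≡ NOT (NOT C AND NOT E AND NOT D) OR B OR (NOT C IFF C) OR NOT A   [eliminate IMPLIES]
≡ NOT (NOT C AND NOT E AND NOT D) OR B OR ((NOT C IMPLIES C) AND (C IMPLIES NOT C)) OR NOT A   [eliminate IFF]
≡ NOT (NOT C AND NOT E AND NOT D) OR B OR ((NOT NOT C OR C) AND (C IMPLIES NOT C)) OR NOT A   [eliminate IMPLIES]
≡ NOT (NOT C AND NOT E AND NOT D) OR B OR ((NOT NOT C OR C) AND (NOT C OR NOT C)) OR NOT A   [eliminate IMPLIES]
≡ NOT NOT C OR NOT NOT E OR NOT NOT D OR B OR ((NOT NOT C OR C) AND (NOT C OR NOT C)) OR NOT A   [De Morgan]
≡ C OR NOT NOT E OR NOT NOT D OR B OR ((NOT NOT C OR C) AND (NOT C OR NOT C)) OR NOT A   [double negation]
≡ C OR E OR NOT NOT D OR B OR ((NOT NOT C OR C) AND (NOT C OR NOT C)) OR NOT A   [double negation]
≡ C OR E OR D OR B OR ((NOT NOT C OR C) AND (NOT C OR NOT C)) OR NOT A   [double negation]
≡ C OR E OR D OR B OR ((C OR C) AND (NOT C OR NOT C)) OR NOT A   [double negation]
≡ (C OR E OR D OR B OR C OR C OR NOT A) AND (C OR E OR D OR B OR NOT C OR NOT C OR NOT A)   [distribute OR over AND]
≡ C OR E OR D OR B OR NOT A   [simplify]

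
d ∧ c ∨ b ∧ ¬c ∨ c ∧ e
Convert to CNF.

d ∧ c ∨ b ∧ ¬c ∨ c ∧ e
= (d ∨ b ∨ c) ∧ (d ∨ b ∨ e) ∧ (d ∨ ¬c ∨ c) ∧ (d ∨ ¬c ∨ e) ∧ (c ∨ b ∨ c) ∧ (c ∨ b ∨ e) ∧ (c ∨ ¬c ∨ c) ∧ (c ∨ ¬c ∨ e)   [distribute ∨ over ∧]
= (d ∨ b ∨ e) ∧ (d ∨ ¬c ∨ e) ∧ (c ∨ b)   [simplify]

(d ∨ b ∨ e) ∧ (d ∨ ¬c ∨ e) ∧ (c ∨ b)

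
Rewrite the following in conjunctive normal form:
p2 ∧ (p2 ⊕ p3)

p2 ∧ (¬p2 ∨ ¬p3)

p2 ∧ (p2 ⊕ p3)
≡ p2 ∧ (p2 ∨ p3) ∧ ¬(p2 ∧ p3)
≡ p2 ∧ (p2 ∨ p3) ∧ (¬p2 ∨ ¬p3)
≡ p2 ∧ (¬p2 ∨ ¬p3)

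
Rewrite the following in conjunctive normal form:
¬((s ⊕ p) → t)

(s ∨ p) ∧ (¬s ∨ ¬p) ∧ ¬t

¬((s ⊕ p) → t)
≡ ¬(¬(s ⊕ p) ∨ t)   — eliminate →
≡ ¬(¬((s ∨ p) ∧ ¬(s ∧ p)) ∨ t)   — expand ⊕
≡ ¬¬((s ∨ p) ∧ ¬(s ∧ p)) ∧ ¬t   — De Morgan
≡ (s ∨ p) ∧ ¬(s ∧ p) ∧ ¬t   — double negation
≡ (s ∨ p) ∧ (¬s ∨ ¬p) ∧ ¬t   — De Morgan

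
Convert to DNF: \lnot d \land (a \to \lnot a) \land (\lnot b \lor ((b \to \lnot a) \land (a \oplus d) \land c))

\lnot d \land (a \to \lnot a) \land (\lnot b \lor ((b \to \lnot a) \land (a \oplus d) \land c))
⇔ \lnot d \land (\lnot a \lor \lnot a) \land (\lnot b \lor ((b \to \lnot a) \land (a \oplus d) \land c))
⇔ \lnot d \land (\lnot a \lor \lnot a) \land (\lnot b \lor ((\lnot b \lor \lnot a) \land (a \oplus d) \land c))
⇔ \lnot d \land (\lnot a \lor \lnot a) \land (\lnot b \lor ((\lnot b \lor \lnot a) \land ((a \land \lnot d) \lor (\lnot a \land d)) \land c))
⇔ (\lnot d \land \lnot a \land \lnot b) \lor (\lnot d \land \lnot a \land \lnot b \land a \land \lnot d \land c) \lor (\lnot d \land \lnot a \land \lnot b \land \lnot a \land d \land c) \lor (\lnot d \land \lnot a \land \lnot a \land a \land \lnot d \land c) \lor (\lnot d \land \lnot a \land \lnot a \land \lnot a \land d \land c) \lor (\lnot d \land \lnot a \land \lnot b) \lor (\lnot d \land \lnot a \land \lnot b \land a \land \lnot d \land c) \lor (\lnot d \land \lnot a \land \lnot b \land \lnot a \land d \land c) \lor (\lnot d \land \lnot a \land \lnot a \land a \land \lnot d \land c) \lor (\lnot d \land \lnot a \land \lnot a \land \lnot a \land d \land c)
⇔ \lnot d \land \lnot a \land \lnot b

\lnot d \land \lnot a \land \lnot b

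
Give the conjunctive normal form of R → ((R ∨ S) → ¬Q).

¬R ∨ ¬Q

R → ((R ∨ S) → ¬Q)
= ¬R ∨ ((R ∨ S) → ¬Q)   [eliminate →]
= ¬R ∨ ¬(R ∨ S) ∨ ¬Q   [eliminate →]
= ¬R ∨ (¬R ∧ ¬S) ∨ ¬Q   [De Morgan]
= (¬R ∨ ¬R ∨ ¬Q) ∧ (¬R ∨ ¬S ∨ ¬Q)   [distribute ∨ over ∧]
= ¬R ∨ ¬Q   [simplify]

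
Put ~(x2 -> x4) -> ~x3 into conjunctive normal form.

~x2 | x4 | ~x3

~(x2 -> x4) -> ~x3
⇔ ~~(x2 -> x4) | ~x3   (eliminate ->)
⇔ ~~(~x2 | x4) | ~x3   (eliminate ->)
⇔ ~x2 | x4 | ~x3   (double negation)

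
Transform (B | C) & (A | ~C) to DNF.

(B & A) | (B & ~C) | (C & A)

(B | C) & (A | ~C)
≡ (B & A) | (B & ~C) | (C & A) | (C & ~C)   — distribute & over |
≡ (B & A) | (B & ~C) | (C & A)   — simplify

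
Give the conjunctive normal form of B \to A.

\lnot B \lor A

B \to A
⇔ \lnot B \lor A   [eliminate \to]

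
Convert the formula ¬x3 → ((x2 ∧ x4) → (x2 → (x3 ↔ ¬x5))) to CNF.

x3 ∨ ¬x2 ∨ ¬x4 ∨ x5

¬x3 → ((x2 ∧ x4) → (x2 → (x3 ↔ ¬x5)))
= ¬¬x3 ∨ ((x2 ∧ x4) → (x2 → (x3 ↔ ¬x5)))   (eliminate →)
= ¬¬x3 ∨ ¬(x2 ∧ x4) ∨ (x2 → (x3 ↔ ¬x5))   (eliminate →)
= ¬¬x3 ∨ ¬(x2 ∧ x4) ∨ ¬x2 ∨ (x3 ↔ ¬x5)   (eliminate →)
= ¬¬x3 ∨ ¬(x2 ∧ x4) ∨ ¬x2 ∨ ((x3 → ¬x5) ∧ (¬x5 → x3))   (eliminate ↔)
= ¬¬x3 ∨ ¬(x2 ∧ x4) ∨ ¬x2 ∨ ((¬x3 ∨ ¬x5) ∧ (¬x5 → x3))   (eliminate →)
= ¬¬x3 ∨ ¬(x2 ∧ x4) ∨ ¬x2 ∨ ((¬x3 ∨ ¬x5) ∧ (¬¬x5 ∨ x3))   (eliminate →)
= x3 ∨ ¬(x2 ∧ x4) ∨ ¬x2 ∨ ((¬x3 ∨ ¬x5) ∧ (¬¬x5 ∨ x3))   (double negation)
= x3 ∨ ¬x2 ∨ ¬x4 ∨ ¬x2 ∨ ((¬x3 ∨ ¬x5) ∧ (¬¬x5 ∨ x3))   (De Morgan)
= x3 ∨ ¬x2 ∨ ¬x4 ∨ ¬x2 ∨ ((¬x3 ∨ ¬x5) ∧ (x5 ∨ x3))   (double negation)
= (x3 ∨ ¬x2 ∨ ¬x4 ∨ ¬x2 ∨ ¬x3 ∨ ¬x5) ∧ (x3 ∨ ¬x2 ∨ ¬x4 ∨ ¬x2 ∨ x5 ∨ x3)   (distribute ∨ over ∧)
= x3 ∨ ¬x2 ∨ ¬x4 ∨ x5   (simplify)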